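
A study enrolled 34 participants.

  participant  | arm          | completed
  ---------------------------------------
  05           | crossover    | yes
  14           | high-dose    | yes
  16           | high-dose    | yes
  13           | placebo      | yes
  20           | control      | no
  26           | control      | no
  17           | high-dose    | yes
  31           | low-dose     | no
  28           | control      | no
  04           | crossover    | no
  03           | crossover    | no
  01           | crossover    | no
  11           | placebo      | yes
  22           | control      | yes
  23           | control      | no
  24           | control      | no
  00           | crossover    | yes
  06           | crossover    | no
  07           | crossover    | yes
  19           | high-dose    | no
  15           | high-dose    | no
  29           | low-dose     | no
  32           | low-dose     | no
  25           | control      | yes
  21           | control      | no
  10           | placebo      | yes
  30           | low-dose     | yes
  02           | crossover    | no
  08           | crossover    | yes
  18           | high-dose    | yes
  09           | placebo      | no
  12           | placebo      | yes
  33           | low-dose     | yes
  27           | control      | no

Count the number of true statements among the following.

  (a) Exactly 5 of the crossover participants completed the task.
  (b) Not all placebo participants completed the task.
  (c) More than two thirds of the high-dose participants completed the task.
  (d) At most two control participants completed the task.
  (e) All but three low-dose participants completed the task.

3

(a) crossover: |A| = 9, |A ∩ B| = 4; needs |A ∩ B| = 5 — false.
(b) placebo: |A| = 5, |A ∩ B| = 4; needs A ⊄ B (|A ∖ B| ≥ 1) — true.
(c) high-dose: |A| = 6, |A ∩ B| = 4; needs |A ∩ B| / |A| > 2/3 — false.
(d) control: |A| = 9, |A ∩ B| = 2; needs |A ∩ B| ≤ 2 — true.
(e) low-dose: |A| = 5, |A ∩ B| = 2; needs |A ∖ B| = 3 — true.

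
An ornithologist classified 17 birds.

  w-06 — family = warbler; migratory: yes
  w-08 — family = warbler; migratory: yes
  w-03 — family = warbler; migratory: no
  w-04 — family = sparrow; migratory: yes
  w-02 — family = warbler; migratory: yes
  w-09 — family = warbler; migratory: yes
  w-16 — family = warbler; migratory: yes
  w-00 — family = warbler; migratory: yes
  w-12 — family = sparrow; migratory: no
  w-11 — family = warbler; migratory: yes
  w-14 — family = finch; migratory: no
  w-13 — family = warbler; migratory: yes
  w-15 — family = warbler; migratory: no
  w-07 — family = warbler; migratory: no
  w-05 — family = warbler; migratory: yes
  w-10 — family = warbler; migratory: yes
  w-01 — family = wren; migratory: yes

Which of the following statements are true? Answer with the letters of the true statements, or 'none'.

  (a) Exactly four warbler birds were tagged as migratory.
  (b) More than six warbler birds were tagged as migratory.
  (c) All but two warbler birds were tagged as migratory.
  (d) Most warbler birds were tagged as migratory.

|A| = 13, |A ∩ B| = 10, |A ∖ B| = 3.
(a) |A ∩ B| = 4: fails.
(b) |A ∩ B| > 6: holds.
(c) |A ∖ B| = 2: fails.
(d) |A ∩ B| > |A ∖ B|: holds.

(b), (d)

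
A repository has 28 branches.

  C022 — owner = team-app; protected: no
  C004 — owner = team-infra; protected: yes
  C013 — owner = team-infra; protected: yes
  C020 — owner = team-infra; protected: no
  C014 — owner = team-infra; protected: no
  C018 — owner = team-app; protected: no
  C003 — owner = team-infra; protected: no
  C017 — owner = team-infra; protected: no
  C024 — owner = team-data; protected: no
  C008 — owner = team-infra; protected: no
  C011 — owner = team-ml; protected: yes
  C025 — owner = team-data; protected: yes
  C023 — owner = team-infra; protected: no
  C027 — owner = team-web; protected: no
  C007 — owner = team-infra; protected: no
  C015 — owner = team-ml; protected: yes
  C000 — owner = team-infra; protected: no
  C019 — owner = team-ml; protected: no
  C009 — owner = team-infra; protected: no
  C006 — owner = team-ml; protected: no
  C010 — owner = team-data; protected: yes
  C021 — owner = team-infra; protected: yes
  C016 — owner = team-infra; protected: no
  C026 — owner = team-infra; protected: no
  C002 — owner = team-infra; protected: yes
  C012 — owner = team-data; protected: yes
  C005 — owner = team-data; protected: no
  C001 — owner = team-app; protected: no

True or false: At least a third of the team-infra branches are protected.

The determiner here denotes the relation: |A ∩ B| / |A| ≥ 1/3.
|A| = 15, |A ∩ B| = 4, |A ∖ B| = 11.
|A ∩ B|/|A| = 4/15, so the statement is false.

False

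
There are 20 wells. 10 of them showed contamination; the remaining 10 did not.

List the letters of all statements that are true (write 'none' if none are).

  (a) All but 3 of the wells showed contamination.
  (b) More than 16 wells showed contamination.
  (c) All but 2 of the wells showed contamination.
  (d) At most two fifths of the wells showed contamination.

|A| = 20, |A ∩ B| = 10, |A ∖ B| = 10.
(a) |A ∖ B| = 3: fails.
(b) |A ∩ B| > 16: fails.
(c) |A ∖ B| = 2: fails.
(d) |A ∩ B| / |A| ≤ 2/5: fails.

none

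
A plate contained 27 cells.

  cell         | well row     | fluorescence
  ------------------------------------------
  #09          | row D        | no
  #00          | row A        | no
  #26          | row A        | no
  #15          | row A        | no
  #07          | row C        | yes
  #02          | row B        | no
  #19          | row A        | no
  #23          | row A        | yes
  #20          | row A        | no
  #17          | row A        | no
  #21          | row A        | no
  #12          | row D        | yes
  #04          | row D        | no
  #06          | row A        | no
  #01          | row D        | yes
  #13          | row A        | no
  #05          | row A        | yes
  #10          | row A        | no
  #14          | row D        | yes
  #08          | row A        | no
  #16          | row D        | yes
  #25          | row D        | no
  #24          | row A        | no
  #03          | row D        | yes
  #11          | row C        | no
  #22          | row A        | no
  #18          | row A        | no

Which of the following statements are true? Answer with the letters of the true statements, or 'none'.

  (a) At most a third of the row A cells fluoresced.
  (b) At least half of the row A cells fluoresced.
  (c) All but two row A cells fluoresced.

|A| = 16, |A ∩ B| = 2, |A ∖ B| = 14.
(a) |A ∩ B| / |A| ≤ 1/3: holds.
(b) |A ∩ B| ≥ |A ∖ B|: fails.
(c) |A ∖ B| = 2: fails.

(a)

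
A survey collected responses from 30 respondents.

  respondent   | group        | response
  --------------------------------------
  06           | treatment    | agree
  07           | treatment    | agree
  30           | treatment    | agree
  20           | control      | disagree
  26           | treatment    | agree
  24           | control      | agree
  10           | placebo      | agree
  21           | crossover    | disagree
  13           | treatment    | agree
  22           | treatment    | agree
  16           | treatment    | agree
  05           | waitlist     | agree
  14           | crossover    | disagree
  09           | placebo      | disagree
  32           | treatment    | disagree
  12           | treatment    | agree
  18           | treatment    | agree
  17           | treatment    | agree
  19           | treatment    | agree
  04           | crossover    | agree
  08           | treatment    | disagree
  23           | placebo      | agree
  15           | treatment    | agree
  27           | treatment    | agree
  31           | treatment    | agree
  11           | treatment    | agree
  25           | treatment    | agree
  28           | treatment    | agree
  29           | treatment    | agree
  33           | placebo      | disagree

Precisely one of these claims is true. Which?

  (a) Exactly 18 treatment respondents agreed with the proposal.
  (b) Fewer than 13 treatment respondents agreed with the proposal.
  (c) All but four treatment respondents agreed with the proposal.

|A| = 20, |A ∩ B| = 18, |A ∖ B| = 2.
(a) requires |A ∩ B| = 18: true.
(b) requires |A ∩ B| < 13: false.
(c) requires |A ∖ B| = 4: false.

(a)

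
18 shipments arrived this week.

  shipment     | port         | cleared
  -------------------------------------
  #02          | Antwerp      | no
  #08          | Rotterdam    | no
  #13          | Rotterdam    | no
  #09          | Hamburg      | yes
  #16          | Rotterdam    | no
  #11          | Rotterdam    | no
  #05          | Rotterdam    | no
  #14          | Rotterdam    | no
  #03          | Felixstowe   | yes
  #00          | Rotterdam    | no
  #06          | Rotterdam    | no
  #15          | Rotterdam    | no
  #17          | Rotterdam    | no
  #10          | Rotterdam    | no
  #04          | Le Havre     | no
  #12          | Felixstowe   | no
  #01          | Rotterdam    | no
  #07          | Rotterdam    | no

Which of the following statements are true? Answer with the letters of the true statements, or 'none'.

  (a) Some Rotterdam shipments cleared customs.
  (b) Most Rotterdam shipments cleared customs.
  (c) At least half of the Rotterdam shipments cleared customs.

|A| = 13, |A ∩ B| = 0, |A ∖ B| = 13.
(a) A ∩ B ≠ ∅ (|A ∩ B| ≥ 1): fails.
(b) |A ∩ B| > |A ∖ B|: fails.
(c) |A ∩ B| ≥ |A ∖ B|: fails.

none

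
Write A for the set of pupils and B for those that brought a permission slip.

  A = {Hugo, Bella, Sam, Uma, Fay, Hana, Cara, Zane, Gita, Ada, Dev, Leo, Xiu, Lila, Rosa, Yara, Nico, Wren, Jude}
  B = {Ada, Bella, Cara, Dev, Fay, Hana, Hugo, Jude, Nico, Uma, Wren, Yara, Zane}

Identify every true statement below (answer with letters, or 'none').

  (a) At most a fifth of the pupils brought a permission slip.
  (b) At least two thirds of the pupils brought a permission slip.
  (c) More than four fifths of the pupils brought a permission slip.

(b)

|A| = 19, |A ∩ B| = 13, |A ∖ B| = 6.
(a) |A ∩ B| / |A| ≤ 1/5: fails.
(b) |A ∩ B| / |A| ≥ 2/3: holds.
(c) |A ∩ B| / |A| > 4/5: fails.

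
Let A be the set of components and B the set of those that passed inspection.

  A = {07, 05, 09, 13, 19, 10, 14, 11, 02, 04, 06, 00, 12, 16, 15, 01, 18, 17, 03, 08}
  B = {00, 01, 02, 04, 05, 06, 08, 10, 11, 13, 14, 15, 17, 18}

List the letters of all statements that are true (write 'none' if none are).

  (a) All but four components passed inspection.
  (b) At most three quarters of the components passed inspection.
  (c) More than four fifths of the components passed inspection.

(b)

|A| = 20, |A ∩ B| = 14, |A ∖ B| = 6.
(a) |A ∖ B| = 4: fails.
(b) |A ∩ B| / |A| ≤ 3/4: holds.
(c) |A ∩ B| / |A| > 4/5: fails.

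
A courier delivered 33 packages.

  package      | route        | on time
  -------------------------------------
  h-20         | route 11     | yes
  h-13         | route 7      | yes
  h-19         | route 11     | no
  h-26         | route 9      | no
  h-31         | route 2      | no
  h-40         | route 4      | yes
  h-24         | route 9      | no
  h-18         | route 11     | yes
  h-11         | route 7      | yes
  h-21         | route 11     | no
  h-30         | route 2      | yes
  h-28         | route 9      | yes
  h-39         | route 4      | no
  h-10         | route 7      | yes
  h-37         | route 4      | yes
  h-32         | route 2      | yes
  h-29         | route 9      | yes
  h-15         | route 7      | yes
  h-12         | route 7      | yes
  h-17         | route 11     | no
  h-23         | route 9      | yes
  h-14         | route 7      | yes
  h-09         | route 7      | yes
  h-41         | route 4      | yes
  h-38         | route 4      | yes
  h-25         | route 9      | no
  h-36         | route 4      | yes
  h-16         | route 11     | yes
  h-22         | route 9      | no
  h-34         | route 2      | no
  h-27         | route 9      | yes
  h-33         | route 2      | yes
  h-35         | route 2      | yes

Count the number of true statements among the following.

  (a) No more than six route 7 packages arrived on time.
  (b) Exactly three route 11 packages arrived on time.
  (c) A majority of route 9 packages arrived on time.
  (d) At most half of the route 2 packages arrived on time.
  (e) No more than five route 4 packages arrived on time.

2

(a) route 7: |A| = 7, |A ∩ B| = 7; needs |A ∩ B| ≤ 6 — false.
(b) route 11: |A| = 6, |A ∩ B| = 3; needs |A ∩ B| = 3 — true.
(c) route 9: |A| = 8, |A ∩ B| = 4; needs |A ∩ B| > |A ∖ B| — false.
(d) route 2: |A| = 6, |A ∩ B| = 4; needs |A ∩ B| ≤ |A ∖ B| — false.
(e) route 4: |A| = 6, |A ∩ B| = 5; needs |A ∩ B| ≤ 5 — true.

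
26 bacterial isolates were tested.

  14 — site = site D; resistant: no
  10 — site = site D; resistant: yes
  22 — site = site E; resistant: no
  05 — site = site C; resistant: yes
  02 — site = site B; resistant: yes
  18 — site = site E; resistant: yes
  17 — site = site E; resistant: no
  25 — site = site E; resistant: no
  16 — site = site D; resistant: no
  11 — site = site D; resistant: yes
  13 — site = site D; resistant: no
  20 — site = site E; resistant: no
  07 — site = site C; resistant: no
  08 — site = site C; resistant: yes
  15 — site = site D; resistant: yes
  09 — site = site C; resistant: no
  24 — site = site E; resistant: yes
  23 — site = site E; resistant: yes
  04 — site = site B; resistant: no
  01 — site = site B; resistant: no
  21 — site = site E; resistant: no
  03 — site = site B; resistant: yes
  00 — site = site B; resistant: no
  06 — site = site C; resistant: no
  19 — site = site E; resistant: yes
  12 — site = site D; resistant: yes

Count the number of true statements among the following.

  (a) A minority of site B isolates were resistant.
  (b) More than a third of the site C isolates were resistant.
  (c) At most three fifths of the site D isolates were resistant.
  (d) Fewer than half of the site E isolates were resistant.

4

(a) site B: |A| = 5, |A ∩ B| = 2; needs |A ∩ B| < |A ∖ B| — true.
(b) site C: |A| = 5, |A ∩ B| = 2; needs |A ∩ B| / |A| > 1/3 — true.
(c) site D: |A| = 7, |A ∩ B| = 4; needs |A ∩ B| / |A| ≤ 3/5 — true.
(d) site E: |A| = 9, |A ∩ B| = 4; needs |A ∩ B| < |A ∖ B| — true.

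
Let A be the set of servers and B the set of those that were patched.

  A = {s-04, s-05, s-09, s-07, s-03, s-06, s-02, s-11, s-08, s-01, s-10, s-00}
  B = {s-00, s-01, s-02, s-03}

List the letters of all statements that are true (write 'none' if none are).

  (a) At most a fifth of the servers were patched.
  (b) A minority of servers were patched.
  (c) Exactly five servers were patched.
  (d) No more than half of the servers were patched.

(b), (d)

|A| = 12, |A ∩ B| = 4, |A ∖ B| = 8.
(a) |A ∩ B| / |A| ≤ 1/5: fails.
(b) |A ∩ B| < |A ∖ B|: holds.
(c) |A ∩ B| = 5: fails.
(d) |A ∩ B| ≤ |A ∖ B|: holds.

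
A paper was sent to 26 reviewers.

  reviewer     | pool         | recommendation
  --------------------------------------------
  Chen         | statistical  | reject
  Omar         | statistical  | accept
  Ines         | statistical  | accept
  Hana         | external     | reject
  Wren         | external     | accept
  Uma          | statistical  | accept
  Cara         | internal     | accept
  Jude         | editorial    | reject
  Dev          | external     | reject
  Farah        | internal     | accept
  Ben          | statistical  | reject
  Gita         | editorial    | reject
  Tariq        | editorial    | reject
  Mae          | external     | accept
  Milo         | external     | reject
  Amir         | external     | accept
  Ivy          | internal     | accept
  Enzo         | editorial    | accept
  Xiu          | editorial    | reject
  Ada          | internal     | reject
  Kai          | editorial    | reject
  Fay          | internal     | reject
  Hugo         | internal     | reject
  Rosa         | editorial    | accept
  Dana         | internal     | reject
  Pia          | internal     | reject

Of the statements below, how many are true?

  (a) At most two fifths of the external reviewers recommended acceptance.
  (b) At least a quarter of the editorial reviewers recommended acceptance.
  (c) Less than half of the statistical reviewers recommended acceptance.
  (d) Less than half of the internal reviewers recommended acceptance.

2

(a) external: |A| = 6, |A ∩ B| = 3; needs |A ∩ B| / |A| ≤ 2/5 — false.
(b) editorial: |A| = 7, |A ∩ B| = 2; needs |A ∩ B| / |A| ≥ 1/4 — true.
(c) statistical: |A| = 5, |A ∩ B| = 3; needs |A ∩ B| < |A ∖ B| — false.
(d) internal: |A| = 8, |A ∩ B| = 3; needs |A ∩ B| < |A ∖ B| — true.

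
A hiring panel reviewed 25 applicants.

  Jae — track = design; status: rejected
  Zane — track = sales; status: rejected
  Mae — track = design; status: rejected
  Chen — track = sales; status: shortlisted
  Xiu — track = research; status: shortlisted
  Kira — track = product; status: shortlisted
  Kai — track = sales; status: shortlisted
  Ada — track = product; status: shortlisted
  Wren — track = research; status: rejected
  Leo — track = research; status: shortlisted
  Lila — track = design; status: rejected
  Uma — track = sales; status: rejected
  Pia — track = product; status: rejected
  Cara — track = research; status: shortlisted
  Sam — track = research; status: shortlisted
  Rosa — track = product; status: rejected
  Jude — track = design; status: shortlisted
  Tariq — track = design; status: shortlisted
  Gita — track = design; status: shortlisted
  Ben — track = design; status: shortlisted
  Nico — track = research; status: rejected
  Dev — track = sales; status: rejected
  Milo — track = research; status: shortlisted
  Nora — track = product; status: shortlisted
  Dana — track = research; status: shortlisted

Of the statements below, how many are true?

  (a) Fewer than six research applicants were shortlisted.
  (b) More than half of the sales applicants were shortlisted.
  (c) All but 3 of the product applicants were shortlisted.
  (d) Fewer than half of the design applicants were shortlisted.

0

(a) research: |A| = 8, |A ∩ B| = 6; needs |A ∩ B| < 6 — false.
(b) sales: |A| = 5, |A ∩ B| = 2; needs |A ∩ B| > |A ∖ B| — false.
(c) product: |A| = 5, |A ∩ B| = 3; needs |A ∖ B| = 3 — false.
(d) design: |A| = 7, |A ∩ B| = 4; needs |A ∩ B| < |A ∖ B| — false.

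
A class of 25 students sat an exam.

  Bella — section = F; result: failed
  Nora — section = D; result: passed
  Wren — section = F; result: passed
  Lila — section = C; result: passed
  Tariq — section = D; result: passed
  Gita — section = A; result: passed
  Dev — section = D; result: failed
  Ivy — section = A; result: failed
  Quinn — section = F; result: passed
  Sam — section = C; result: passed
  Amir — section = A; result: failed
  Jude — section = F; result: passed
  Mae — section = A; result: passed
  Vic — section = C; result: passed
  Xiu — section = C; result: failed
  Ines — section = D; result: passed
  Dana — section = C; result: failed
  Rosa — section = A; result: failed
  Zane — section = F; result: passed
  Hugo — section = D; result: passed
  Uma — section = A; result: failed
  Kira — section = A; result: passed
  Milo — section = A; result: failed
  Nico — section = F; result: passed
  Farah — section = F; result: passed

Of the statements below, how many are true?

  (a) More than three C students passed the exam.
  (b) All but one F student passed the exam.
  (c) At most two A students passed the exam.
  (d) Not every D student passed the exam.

(a) C: |A| = 5, |A ∩ B| = 3; needs |A ∩ B| > 3 — false.
(b) F: |A| = 7, |A ∩ B| = 6; needs |A ∖ B| = 1 — true.
(c) A: |A| = 8, |A ∩ B| = 3; needs |A ∩ B| ≤ 2 — false.
(d) D: |A| = 5, |A ∩ B| = 4; needs A ⊄ B (|A ∖ B| ≥ 1) — true.

2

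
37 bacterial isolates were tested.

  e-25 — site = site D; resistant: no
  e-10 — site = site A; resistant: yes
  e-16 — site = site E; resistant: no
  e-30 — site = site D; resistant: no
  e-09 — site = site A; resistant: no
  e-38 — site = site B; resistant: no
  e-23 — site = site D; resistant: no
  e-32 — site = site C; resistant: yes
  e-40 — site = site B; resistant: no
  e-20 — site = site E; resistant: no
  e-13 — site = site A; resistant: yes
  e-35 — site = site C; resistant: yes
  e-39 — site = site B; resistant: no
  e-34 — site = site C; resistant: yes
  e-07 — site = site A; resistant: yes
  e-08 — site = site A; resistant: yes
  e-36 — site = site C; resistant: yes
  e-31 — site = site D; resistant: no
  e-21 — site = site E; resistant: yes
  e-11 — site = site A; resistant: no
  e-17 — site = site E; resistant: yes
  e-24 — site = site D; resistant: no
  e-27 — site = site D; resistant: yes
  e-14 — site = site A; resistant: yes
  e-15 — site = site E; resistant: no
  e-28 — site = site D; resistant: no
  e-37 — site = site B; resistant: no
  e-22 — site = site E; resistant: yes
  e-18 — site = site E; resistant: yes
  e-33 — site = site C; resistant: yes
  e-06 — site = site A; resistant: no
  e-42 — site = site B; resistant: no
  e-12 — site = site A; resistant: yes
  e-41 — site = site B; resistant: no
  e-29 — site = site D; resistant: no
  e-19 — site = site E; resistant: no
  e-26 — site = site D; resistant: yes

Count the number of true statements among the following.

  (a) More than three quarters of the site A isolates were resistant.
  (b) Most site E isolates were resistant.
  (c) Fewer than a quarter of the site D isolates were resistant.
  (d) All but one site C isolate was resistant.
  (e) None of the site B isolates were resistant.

2

(a) site A: |A| = 9, |A ∩ B| = 6; needs |A ∩ B| / |A| > 3/4 — false.
(b) site E: |A| = 8, |A ∩ B| = 4; needs |A ∩ B| > |A ∖ B| — false.
(c) site D: |A| = 9, |A ∩ B| = 2; needs |A ∩ B| / |A| < 1/4 — true.
(d) site C: |A| = 5, |A ∩ B| = 5; needs |A ∖ B| = 1 — false.
(e) site B: |A| = 6, |A ∩ B| = 0; needs A ∩ B = ∅ (|A ∩ B| = 0) — true.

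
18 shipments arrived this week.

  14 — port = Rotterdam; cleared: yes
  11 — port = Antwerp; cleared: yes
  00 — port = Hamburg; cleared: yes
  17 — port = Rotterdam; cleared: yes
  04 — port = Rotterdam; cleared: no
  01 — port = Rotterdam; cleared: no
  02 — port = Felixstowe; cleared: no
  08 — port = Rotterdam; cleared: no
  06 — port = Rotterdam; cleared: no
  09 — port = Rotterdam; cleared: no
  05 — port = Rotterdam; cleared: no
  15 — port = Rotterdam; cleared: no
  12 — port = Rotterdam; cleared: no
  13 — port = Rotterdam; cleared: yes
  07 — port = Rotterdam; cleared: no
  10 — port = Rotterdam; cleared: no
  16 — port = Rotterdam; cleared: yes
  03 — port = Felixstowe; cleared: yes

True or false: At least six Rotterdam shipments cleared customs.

'At least six Rotterdam shipments cleared customs' holds iff |A ∩ B| ≥ 6.
A (the restrictor) = {14, 17, 04, 01, 08, 06, 09, 05, 15, 12, 13, 07, 10, 16}, |A| = 14.
A ∩ B = {14, 17, 13, 16}, so |A ∩ B| = 4.
|A ∩ B| = 4, so the statement is false.

False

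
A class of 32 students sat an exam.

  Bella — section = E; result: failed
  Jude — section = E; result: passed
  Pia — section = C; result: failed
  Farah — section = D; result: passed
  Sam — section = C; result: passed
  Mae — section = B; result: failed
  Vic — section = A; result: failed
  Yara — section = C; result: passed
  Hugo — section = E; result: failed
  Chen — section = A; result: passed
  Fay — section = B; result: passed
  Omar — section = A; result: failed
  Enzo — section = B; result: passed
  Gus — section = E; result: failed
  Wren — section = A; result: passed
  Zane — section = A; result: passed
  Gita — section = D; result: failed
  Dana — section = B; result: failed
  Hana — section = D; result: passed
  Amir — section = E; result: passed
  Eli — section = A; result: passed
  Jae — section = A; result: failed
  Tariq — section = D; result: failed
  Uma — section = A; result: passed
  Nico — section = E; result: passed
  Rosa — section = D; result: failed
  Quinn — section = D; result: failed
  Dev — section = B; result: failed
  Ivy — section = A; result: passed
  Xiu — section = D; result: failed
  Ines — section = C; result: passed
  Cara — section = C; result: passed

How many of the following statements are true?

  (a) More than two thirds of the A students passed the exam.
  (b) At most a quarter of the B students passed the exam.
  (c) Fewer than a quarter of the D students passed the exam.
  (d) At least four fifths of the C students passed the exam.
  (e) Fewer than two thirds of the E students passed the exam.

2

(a) A: |A| = 9, |A ∩ B| = 6; needs |A ∩ B| / |A| > 2/3 — false.
(b) B: |A| = 5, |A ∩ B| = 2; needs |A ∩ B| / |A| ≤ 1/4 — false.
(c) D: |A| = 7, |A ∩ B| = 2; needs |A ∩ B| / |A| < 1/4 — false.
(d) C: |A| = 5, |A ∩ B| = 4; needs |A ∩ B| / |A| ≥ 4/5 — true.
(e) E: |A| = 6, |A ∩ B| = 3; needs |A ∩ B| / |A| < 2/3 — true.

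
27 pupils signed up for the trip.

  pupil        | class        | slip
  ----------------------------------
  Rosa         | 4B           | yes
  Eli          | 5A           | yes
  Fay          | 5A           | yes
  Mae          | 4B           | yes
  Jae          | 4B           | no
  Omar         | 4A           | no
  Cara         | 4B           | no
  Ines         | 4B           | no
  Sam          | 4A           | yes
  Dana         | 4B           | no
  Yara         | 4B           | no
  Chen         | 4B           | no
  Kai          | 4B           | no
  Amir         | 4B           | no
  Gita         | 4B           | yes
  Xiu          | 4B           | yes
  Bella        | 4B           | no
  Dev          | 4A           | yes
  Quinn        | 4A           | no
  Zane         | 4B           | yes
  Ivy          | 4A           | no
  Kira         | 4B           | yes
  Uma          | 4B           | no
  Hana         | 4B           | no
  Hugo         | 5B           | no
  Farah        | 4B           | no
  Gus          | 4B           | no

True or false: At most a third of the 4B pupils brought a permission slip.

True

The determiner here denotes the relation: |A ∩ B| / |A| ≤ 1/3.
|A| = 19, |A ∩ B| = 6, |A ∖ B| = 13.
|A ∩ B|/|A| = 6/19, so the statement is true.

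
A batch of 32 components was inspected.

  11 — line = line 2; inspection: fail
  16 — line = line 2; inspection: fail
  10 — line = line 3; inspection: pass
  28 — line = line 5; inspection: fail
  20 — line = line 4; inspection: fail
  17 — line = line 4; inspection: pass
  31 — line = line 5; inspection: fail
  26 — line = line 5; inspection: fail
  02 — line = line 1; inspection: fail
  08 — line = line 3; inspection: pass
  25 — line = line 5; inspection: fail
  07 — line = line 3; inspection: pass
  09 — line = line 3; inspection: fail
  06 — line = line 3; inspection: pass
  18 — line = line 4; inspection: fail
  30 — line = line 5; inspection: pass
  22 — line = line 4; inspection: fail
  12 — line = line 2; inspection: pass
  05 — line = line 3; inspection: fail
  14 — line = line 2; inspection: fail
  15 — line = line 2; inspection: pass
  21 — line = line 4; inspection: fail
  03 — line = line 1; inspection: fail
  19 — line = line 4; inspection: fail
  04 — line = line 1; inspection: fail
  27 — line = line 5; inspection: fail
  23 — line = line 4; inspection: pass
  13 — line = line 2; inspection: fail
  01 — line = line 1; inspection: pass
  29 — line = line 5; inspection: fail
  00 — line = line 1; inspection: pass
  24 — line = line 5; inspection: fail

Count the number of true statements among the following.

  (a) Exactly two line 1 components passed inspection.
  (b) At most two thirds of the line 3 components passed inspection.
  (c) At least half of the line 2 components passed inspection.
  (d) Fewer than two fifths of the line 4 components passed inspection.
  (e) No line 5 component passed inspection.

(a) line 1: |A| = 5, |A ∩ B| = 2; needs |A ∩ B| = 2 — true.
(b) line 3: |A| = 6, |A ∩ B| = 4; needs |A ∩ B| / |A| ≤ 2/3 — true.
(c) line 2: |A| = 6, |A ∩ B| = 2; needs |A ∩ B| ≥ |A ∖ B| — false.
(d) line 4: |A| = 7, |A ∩ B| = 2; needs |A ∩ B| / |A| < 2/5 — true.
(e) line 5: |A| = 8, |A ∩ B| = 1; needs A ∩ B = ∅ (|A ∩ B| = 0) — false.

3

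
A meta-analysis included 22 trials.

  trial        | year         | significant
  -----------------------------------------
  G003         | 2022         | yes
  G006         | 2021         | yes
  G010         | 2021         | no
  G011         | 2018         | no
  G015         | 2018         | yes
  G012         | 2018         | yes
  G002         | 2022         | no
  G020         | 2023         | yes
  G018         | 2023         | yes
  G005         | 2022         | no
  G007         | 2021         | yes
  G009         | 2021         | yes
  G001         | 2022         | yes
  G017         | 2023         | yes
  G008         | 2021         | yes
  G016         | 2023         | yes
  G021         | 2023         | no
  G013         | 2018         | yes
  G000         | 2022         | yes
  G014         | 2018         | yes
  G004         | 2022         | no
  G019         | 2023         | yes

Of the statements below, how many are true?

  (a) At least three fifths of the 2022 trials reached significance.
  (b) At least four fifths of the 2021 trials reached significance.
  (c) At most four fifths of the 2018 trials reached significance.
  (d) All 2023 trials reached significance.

(a) 2022: |A| = 6, |A ∩ B| = 3; needs |A ∩ B| / |A| ≥ 3/5 — false.
(b) 2021: |A| = 5, |A ∩ B| = 4; needs |A ∩ B| / |A| ≥ 4/5 — true.
(c) 2018: |A| = 5, |A ∩ B| = 4; needs |A ∩ B| / |A| ≤ 4/5 — true.
(d) 2023: |A| = 6, |A ∩ B| = 5; needs A ⊆ B, i.e. every element of A is in B (|A ∖ B| = 0) — false.

2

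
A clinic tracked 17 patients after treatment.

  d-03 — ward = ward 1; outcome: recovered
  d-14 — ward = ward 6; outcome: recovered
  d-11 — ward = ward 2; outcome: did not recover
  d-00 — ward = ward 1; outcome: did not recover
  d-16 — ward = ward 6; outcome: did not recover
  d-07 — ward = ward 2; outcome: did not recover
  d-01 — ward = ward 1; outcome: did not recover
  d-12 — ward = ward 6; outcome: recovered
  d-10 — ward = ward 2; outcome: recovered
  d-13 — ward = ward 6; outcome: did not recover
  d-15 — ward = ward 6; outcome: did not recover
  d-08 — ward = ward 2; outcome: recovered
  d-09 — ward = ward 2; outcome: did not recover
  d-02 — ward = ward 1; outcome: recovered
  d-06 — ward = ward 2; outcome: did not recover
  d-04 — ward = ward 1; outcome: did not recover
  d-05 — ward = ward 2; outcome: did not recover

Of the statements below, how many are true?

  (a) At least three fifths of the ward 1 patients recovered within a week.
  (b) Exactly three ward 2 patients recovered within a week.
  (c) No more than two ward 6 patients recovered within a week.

1

(a) ward 1: |A| = 5, |A ∩ B| = 2; needs |A ∩ B| / |A| ≥ 3/5 — false.
(b) ward 2: |A| = 7, |A ∩ B| = 2; needs |A ∩ B| = 3 — false.
(c) ward 6: |A| = 5, |A ∩ B| = 2; needs |A ∩ B| ≤ 2 — true.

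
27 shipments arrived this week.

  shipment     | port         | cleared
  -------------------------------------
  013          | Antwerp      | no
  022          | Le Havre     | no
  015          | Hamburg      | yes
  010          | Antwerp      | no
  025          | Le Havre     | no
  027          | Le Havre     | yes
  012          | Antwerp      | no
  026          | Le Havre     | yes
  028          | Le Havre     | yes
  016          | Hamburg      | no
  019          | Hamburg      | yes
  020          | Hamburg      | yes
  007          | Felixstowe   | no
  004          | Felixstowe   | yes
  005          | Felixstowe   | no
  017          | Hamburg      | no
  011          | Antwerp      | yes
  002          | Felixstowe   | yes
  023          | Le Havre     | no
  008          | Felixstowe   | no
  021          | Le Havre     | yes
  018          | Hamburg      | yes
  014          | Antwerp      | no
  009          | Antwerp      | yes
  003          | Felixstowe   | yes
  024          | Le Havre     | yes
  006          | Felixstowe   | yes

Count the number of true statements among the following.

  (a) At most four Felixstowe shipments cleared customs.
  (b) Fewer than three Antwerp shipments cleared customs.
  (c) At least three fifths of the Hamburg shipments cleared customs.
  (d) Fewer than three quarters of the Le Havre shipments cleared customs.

4

(a) Felixstowe: |A| = 7, |A ∩ B| = 4; needs |A ∩ B| ≤ 4 — true.
(b) Antwerp: |A| = 6, |A ∩ B| = 2; needs |A ∩ B| < 3 — true.
(c) Hamburg: |A| = 6, |A ∩ B| = 4; needs |A ∩ B| / |A| ≥ 3/5 — true.
(d) Le Havre: |A| = 8, |A ∩ B| = 5; needs |A ∩ B| / |A| < 3/4 — true.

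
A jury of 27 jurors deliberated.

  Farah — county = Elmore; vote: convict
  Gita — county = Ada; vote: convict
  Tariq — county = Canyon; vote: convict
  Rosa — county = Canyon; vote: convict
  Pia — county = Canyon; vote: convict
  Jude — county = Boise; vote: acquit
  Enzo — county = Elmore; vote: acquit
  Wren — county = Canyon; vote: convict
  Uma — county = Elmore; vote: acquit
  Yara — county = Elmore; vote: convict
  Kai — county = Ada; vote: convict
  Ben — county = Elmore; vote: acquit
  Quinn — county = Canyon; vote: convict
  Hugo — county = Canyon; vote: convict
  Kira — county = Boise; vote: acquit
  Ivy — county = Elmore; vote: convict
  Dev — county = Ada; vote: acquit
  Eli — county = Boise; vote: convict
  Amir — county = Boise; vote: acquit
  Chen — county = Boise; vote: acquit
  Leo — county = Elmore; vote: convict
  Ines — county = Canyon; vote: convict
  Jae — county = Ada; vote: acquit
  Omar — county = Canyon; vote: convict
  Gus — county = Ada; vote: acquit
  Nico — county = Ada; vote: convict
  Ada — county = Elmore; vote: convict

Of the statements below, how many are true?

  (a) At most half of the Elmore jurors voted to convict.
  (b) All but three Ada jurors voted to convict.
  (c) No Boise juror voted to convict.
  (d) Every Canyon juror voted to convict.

2

(a) Elmore: |A| = 8, |A ∩ B| = 5; needs |A ∩ B| ≤ |A ∖ B| — false.
(b) Ada: |A| = 6, |A ∩ B| = 3; needs |A ∖ B| = 3 — true.
(c) Boise: |A| = 5, |A ∩ B| = 1; needs A ∩ B = ∅ (|A ∩ B| = 0) — false.
(d) Canyon: |A| = 8, |A ∩ B| = 8; needs A ⊆ B, i.e. every element of A is in B (|A ∖ B| = 0) — true.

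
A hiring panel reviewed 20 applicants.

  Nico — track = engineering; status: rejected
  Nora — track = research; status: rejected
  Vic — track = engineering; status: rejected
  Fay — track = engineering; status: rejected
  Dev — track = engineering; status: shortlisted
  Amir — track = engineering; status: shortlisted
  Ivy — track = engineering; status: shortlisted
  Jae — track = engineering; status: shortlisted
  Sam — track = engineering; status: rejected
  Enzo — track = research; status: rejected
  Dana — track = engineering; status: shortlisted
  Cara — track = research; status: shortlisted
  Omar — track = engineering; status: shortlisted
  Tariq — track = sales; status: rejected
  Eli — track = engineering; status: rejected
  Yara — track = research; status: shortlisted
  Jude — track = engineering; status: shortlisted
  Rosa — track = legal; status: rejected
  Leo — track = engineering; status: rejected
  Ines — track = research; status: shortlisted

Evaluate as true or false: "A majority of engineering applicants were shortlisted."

True

The determiner here denotes the relation: |A ∩ B| > |A ∖ B|.
A (the restrictor) = {Nico, Vic, Fay, Dev, Amir, Ivy, Jae, Sam, Dana, Omar, Eli, Jude, Leo}, |A| = 13.
A ∩ B = {Dev, Amir, Ivy, Jae, Dana, Omar, Jude}, so |A ∩ B| = 7.
A ∖ B = {Nico, Vic, Fay, Sam, Eli, Leo}, so |A ∖ B| = 6.
7 > 6, so the statement is true.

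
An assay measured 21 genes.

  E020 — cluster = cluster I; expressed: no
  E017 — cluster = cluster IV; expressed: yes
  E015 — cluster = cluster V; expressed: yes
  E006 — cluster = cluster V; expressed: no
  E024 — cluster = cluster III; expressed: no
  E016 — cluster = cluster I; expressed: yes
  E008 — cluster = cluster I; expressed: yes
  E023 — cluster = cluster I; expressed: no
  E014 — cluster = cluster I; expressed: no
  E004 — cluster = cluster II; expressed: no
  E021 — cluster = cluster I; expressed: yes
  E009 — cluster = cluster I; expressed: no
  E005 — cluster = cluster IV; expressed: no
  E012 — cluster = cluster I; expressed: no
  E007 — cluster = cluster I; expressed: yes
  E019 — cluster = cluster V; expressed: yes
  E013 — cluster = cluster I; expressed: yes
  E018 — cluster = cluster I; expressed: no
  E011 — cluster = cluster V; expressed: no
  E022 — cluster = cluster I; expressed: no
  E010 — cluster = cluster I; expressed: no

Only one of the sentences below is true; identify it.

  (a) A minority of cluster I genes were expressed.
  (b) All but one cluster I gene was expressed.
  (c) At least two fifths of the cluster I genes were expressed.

(a)

|A| = 13, |A ∩ B| = 5, |A ∖ B| = 8.
(a) requires |A ∩ B| < |A ∖ B|: true.
(b) requires |A ∖ B| = 1: false.
(c) requires |A ∩ B| / |A| ≥ 2/5: false.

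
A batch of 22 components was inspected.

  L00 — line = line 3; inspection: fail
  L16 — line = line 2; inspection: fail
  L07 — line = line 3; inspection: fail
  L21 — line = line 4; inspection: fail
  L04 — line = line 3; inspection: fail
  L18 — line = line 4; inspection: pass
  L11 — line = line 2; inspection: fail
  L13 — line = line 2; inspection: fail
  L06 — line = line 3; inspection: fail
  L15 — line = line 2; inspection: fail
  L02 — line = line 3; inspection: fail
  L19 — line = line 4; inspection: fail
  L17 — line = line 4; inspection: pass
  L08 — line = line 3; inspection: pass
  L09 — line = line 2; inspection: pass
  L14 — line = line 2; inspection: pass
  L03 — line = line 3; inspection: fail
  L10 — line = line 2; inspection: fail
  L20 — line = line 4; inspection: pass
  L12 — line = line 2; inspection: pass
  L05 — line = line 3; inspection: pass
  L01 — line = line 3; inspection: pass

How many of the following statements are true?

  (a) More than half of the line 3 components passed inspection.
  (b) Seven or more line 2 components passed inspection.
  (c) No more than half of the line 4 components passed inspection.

(a) line 3: |A| = 9, |A ∩ B| = 3; needs |A ∩ B| > |A ∖ B| — false.
(b) line 2: |A| = 8, |A ∩ B| = 3; needs |A ∩ B| ≥ 7 — false.
(c) line 4: |A| = 5, |A ∩ B| = 3; needs |A ∩ B| ≤ |A ∖ B| — false.

0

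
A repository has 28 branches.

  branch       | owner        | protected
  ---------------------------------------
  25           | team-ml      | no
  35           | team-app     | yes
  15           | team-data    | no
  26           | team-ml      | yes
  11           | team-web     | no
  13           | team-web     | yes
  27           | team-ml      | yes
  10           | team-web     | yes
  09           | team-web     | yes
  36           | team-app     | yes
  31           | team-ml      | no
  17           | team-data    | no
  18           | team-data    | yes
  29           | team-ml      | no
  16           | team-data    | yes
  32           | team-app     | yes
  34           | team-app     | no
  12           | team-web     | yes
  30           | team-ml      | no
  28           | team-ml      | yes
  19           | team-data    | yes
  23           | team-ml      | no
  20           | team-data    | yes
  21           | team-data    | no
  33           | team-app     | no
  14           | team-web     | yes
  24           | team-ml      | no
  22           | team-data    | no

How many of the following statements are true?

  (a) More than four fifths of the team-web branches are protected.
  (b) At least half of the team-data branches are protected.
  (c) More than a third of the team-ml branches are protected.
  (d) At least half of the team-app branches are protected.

3

(a) team-web: |A| = 6, |A ∩ B| = 5; needs |A ∩ B| / |A| > 4/5 — true.
(b) team-data: |A| = 8, |A ∩ B| = 4; needs |A ∩ B| ≥ |A ∖ B| — true.
(c) team-ml: |A| = 9, |A ∩ B| = 3; needs |A ∩ B| / |A| > 1/3 — false.
(d) team-app: |A| = 5, |A ∩ B| = 3; needs |A ∩ B| ≥ |A ∖ B| — true.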